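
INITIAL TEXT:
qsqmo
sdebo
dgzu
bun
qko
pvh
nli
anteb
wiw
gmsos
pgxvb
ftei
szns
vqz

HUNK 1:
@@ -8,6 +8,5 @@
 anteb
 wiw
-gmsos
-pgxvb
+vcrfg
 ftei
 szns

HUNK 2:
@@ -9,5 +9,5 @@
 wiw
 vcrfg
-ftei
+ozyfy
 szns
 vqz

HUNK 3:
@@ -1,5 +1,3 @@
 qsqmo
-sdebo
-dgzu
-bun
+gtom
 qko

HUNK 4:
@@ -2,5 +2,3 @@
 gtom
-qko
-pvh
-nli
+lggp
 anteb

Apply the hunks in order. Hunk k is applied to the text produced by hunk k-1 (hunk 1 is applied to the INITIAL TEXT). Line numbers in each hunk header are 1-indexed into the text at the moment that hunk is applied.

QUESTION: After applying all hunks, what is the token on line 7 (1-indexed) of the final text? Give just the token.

Answer: ozyfy

Derivation:
Hunk 1: at line 8 remove [gmsos,pgxvb] add [vcrfg] -> 13 lines: qsqmo sdebo dgzu bun qko pvh nli anteb wiw vcrfg ftei szns vqz
Hunk 2: at line 9 remove [ftei] add [ozyfy] -> 13 lines: qsqmo sdebo dgzu bun qko pvh nli anteb wiw vcrfg ozyfy szns vqz
Hunk 3: at line 1 remove [sdebo,dgzu,bun] add [gtom] -> 11 lines: qsqmo gtom qko pvh nli anteb wiw vcrfg ozyfy szns vqz
Hunk 4: at line 2 remove [qko,pvh,nli] add [lggp] -> 9 lines: qsqmo gtom lggp anteb wiw vcrfg ozyfy szns vqz
Final line 7: ozyfy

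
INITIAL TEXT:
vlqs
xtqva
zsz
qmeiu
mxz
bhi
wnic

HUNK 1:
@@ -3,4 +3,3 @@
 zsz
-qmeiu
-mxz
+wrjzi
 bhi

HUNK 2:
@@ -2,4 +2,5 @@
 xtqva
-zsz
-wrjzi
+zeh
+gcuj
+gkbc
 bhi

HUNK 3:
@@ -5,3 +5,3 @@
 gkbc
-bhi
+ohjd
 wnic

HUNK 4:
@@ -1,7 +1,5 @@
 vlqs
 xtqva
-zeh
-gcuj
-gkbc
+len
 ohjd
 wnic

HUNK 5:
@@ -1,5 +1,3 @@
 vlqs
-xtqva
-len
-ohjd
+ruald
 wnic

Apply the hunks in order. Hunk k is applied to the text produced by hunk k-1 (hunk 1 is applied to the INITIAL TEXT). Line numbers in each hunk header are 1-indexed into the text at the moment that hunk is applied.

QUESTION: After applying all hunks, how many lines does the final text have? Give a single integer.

Hunk 1: at line 3 remove [qmeiu,mxz] add [wrjzi] -> 6 lines: vlqs xtqva zsz wrjzi bhi wnic
Hunk 2: at line 2 remove [zsz,wrjzi] add [zeh,gcuj,gkbc] -> 7 lines: vlqs xtqva zeh gcuj gkbc bhi wnic
Hunk 3: at line 5 remove [bhi] add [ohjd] -> 7 lines: vlqs xtqva zeh gcuj gkbc ohjd wnic
Hunk 4: at line 1 remove [zeh,gcuj,gkbc] add [len] -> 5 lines: vlqs xtqva len ohjd wnic
Hunk 5: at line 1 remove [xtqva,len,ohjd] add [ruald] -> 3 lines: vlqs ruald wnic
Final line count: 3

Answer: 3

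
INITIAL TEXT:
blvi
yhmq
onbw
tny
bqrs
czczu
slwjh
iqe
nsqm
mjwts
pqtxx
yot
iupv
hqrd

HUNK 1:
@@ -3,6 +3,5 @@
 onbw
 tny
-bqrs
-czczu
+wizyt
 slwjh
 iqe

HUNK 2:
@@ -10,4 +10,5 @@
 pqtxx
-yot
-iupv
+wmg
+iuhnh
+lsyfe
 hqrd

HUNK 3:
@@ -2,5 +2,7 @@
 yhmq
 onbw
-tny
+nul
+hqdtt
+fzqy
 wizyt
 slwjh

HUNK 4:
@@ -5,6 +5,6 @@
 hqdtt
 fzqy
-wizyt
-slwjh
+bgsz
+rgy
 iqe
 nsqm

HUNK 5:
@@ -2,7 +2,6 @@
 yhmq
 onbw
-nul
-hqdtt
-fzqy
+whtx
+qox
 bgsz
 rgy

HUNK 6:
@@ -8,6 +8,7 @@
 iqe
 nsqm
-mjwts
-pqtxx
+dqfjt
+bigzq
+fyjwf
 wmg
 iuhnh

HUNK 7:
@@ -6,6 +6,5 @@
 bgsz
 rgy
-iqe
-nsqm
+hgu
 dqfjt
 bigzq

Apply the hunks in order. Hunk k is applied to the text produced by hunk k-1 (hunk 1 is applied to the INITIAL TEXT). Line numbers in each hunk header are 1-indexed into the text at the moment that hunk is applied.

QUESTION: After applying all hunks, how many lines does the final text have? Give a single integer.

Hunk 1: at line 3 remove [bqrs,czczu] add [wizyt] -> 13 lines: blvi yhmq onbw tny wizyt slwjh iqe nsqm mjwts pqtxx yot iupv hqrd
Hunk 2: at line 10 remove [yot,iupv] add [wmg,iuhnh,lsyfe] -> 14 lines: blvi yhmq onbw tny wizyt slwjh iqe nsqm mjwts pqtxx wmg iuhnh lsyfe hqrd
Hunk 3: at line 2 remove [tny] add [nul,hqdtt,fzqy] -> 16 lines: blvi yhmq onbw nul hqdtt fzqy wizyt slwjh iqe nsqm mjwts pqtxx wmg iuhnh lsyfe hqrd
Hunk 4: at line 5 remove [wizyt,slwjh] add [bgsz,rgy] -> 16 lines: blvi yhmq onbw nul hqdtt fzqy bgsz rgy iqe nsqm mjwts pqtxx wmg iuhnh lsyfe hqrd
Hunk 5: at line 2 remove [nul,hqdtt,fzqy] add [whtx,qox] -> 15 lines: blvi yhmq onbw whtx qox bgsz rgy iqe nsqm mjwts pqtxx wmg iuhnh lsyfe hqrd
Hunk 6: at line 8 remove [mjwts,pqtxx] add [dqfjt,bigzq,fyjwf] -> 16 lines: blvi yhmq onbw whtx qox bgsz rgy iqe nsqm dqfjt bigzq fyjwf wmg iuhnh lsyfe hqrd
Hunk 7: at line 6 remove [iqe,nsqm] add [hgu] -> 15 lines: blvi yhmq onbw whtx qox bgsz rgy hgu dqfjt bigzq fyjwf wmg iuhnh lsyfe hqrd
Final line count: 15

Answer: 15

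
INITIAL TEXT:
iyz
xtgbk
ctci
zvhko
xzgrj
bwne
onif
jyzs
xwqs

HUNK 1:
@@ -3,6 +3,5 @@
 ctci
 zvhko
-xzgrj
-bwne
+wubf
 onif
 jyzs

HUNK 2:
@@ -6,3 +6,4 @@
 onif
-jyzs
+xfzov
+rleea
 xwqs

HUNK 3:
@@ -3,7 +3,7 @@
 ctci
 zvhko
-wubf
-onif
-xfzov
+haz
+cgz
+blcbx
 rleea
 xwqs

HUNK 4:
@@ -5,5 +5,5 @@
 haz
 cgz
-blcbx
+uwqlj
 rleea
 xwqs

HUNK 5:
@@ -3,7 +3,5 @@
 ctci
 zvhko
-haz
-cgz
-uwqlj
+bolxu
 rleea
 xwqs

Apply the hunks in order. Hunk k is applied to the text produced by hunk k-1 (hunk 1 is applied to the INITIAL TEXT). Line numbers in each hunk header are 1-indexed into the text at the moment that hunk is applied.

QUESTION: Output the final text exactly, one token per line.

Answer: iyz
xtgbk
ctci
zvhko
bolxu
rleea
xwqs

Derivation:
Hunk 1: at line 3 remove [xzgrj,bwne] add [wubf] -> 8 lines: iyz xtgbk ctci zvhko wubf onif jyzs xwqs
Hunk 2: at line 6 remove [jyzs] add [xfzov,rleea] -> 9 lines: iyz xtgbk ctci zvhko wubf onif xfzov rleea xwqs
Hunk 3: at line 3 remove [wubf,onif,xfzov] add [haz,cgz,blcbx] -> 9 lines: iyz xtgbk ctci zvhko haz cgz blcbx rleea xwqs
Hunk 4: at line 5 remove [blcbx] add [uwqlj] -> 9 lines: iyz xtgbk ctci zvhko haz cgz uwqlj rleea xwqs
Hunk 5: at line 3 remove [haz,cgz,uwqlj] add [bolxu] -> 7 lines: iyz xtgbk ctci zvhko bolxu rleea xwqs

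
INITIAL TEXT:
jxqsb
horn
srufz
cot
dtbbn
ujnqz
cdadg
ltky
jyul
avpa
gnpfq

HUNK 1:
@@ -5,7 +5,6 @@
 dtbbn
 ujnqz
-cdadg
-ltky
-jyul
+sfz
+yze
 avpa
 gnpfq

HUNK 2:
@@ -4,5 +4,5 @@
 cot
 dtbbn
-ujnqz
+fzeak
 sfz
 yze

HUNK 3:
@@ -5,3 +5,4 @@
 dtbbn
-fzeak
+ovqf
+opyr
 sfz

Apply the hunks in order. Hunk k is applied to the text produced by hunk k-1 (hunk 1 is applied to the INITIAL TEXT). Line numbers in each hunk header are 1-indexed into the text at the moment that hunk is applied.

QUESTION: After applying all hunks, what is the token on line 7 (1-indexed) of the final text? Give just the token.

Hunk 1: at line 5 remove [cdadg,ltky,jyul] add [sfz,yze] -> 10 lines: jxqsb horn srufz cot dtbbn ujnqz sfz yze avpa gnpfq
Hunk 2: at line 4 remove [ujnqz] add [fzeak] -> 10 lines: jxqsb horn srufz cot dtbbn fzeak sfz yze avpa gnpfq
Hunk 3: at line 5 remove [fzeak] add [ovqf,opyr] -> 11 lines: jxqsb horn srufz cot dtbbn ovqf opyr sfz yze avpa gnpfq
Final line 7: opyr

Answer: opyr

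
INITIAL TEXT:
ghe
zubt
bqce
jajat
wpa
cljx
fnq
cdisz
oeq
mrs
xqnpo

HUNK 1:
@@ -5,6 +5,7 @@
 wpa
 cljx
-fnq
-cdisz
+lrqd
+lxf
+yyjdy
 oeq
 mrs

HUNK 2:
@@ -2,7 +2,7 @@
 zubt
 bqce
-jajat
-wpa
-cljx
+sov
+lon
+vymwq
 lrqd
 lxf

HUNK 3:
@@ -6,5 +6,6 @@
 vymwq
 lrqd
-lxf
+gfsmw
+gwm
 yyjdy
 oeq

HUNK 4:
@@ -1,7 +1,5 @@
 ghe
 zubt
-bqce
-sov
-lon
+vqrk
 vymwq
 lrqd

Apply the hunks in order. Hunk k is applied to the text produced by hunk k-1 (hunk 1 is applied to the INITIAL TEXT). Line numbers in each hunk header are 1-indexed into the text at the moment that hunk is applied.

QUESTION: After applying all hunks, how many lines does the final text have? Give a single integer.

Answer: 11

Derivation:
Hunk 1: at line 5 remove [fnq,cdisz] add [lrqd,lxf,yyjdy] -> 12 lines: ghe zubt bqce jajat wpa cljx lrqd lxf yyjdy oeq mrs xqnpo
Hunk 2: at line 2 remove [jajat,wpa,cljx] add [sov,lon,vymwq] -> 12 lines: ghe zubt bqce sov lon vymwq lrqd lxf yyjdy oeq mrs xqnpo
Hunk 3: at line 6 remove [lxf] add [gfsmw,gwm] -> 13 lines: ghe zubt bqce sov lon vymwq lrqd gfsmw gwm yyjdy oeq mrs xqnpo
Hunk 4: at line 1 remove [bqce,sov,lon] add [vqrk] -> 11 lines: ghe zubt vqrk vymwq lrqd gfsmw gwm yyjdy oeq mrs xqnpo
Final line count: 11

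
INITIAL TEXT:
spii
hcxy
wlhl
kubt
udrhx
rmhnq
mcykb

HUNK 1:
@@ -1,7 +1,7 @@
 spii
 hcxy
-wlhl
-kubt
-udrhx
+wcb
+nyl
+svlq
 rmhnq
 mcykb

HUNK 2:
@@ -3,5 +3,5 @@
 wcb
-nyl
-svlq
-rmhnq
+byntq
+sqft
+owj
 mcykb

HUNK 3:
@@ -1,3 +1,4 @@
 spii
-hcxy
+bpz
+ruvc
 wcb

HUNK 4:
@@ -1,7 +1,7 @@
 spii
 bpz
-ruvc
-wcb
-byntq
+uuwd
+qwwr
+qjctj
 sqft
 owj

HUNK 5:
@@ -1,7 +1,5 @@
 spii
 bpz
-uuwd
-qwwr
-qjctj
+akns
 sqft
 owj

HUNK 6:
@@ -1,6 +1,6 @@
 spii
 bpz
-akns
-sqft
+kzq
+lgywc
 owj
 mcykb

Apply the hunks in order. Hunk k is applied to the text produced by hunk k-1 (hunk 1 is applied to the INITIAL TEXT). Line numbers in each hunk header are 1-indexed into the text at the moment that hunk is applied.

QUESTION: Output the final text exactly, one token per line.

Answer: spii
bpz
kzq
lgywc
owj
mcykb

Derivation:
Hunk 1: at line 1 remove [wlhl,kubt,udrhx] add [wcb,nyl,svlq] -> 7 lines: spii hcxy wcb nyl svlq rmhnq mcykb
Hunk 2: at line 3 remove [nyl,svlq,rmhnq] add [byntq,sqft,owj] -> 7 lines: spii hcxy wcb byntq sqft owj mcykb
Hunk 3: at line 1 remove [hcxy] add [bpz,ruvc] -> 8 lines: spii bpz ruvc wcb byntq sqft owj mcykb
Hunk 4: at line 1 remove [ruvc,wcb,byntq] add [uuwd,qwwr,qjctj] -> 8 lines: spii bpz uuwd qwwr qjctj sqft owj mcykb
Hunk 5: at line 1 remove [uuwd,qwwr,qjctj] add [akns] -> 6 lines: spii bpz akns sqft owj mcykb
Hunk 6: at line 1 remove [akns,sqft] add [kzq,lgywc] -> 6 lines: spii bpz kzq lgywc owj mcykb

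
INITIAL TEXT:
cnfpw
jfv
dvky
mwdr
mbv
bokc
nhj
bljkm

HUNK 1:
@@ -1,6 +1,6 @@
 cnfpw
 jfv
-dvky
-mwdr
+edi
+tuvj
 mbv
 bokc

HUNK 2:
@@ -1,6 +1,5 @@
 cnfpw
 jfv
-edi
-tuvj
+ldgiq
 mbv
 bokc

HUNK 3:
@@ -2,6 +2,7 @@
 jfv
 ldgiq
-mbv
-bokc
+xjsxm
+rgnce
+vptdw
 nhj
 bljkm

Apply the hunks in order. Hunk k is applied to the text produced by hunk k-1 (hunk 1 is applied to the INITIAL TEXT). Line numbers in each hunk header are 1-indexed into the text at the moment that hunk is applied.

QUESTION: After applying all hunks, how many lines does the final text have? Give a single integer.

Hunk 1: at line 1 remove [dvky,mwdr] add [edi,tuvj] -> 8 lines: cnfpw jfv edi tuvj mbv bokc nhj bljkm
Hunk 2: at line 1 remove [edi,tuvj] add [ldgiq] -> 7 lines: cnfpw jfv ldgiq mbv bokc nhj bljkm
Hunk 3: at line 2 remove [mbv,bokc] add [xjsxm,rgnce,vptdw] -> 8 lines: cnfpw jfv ldgiq xjsxm rgnce vptdw nhj bljkm
Final line count: 8

Answer: 8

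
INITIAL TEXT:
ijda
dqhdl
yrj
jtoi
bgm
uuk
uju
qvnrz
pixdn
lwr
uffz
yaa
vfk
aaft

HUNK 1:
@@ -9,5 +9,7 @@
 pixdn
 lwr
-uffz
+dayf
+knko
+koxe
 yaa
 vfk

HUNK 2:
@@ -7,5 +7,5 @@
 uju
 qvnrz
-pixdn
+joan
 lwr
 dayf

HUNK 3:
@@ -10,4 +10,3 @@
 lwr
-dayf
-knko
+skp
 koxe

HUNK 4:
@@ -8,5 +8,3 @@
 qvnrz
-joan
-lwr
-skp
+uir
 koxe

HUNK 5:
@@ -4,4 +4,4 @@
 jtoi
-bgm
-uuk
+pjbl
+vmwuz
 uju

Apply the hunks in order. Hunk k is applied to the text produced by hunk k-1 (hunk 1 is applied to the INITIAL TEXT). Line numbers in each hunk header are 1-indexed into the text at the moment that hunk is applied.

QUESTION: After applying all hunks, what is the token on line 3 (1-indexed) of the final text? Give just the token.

Hunk 1: at line 9 remove [uffz] add [dayf,knko,koxe] -> 16 lines: ijda dqhdl yrj jtoi bgm uuk uju qvnrz pixdn lwr dayf knko koxe yaa vfk aaft
Hunk 2: at line 7 remove [pixdn] add [joan] -> 16 lines: ijda dqhdl yrj jtoi bgm uuk uju qvnrz joan lwr dayf knko koxe yaa vfk aaft
Hunk 3: at line 10 remove [dayf,knko] add [skp] -> 15 lines: ijda dqhdl yrj jtoi bgm uuk uju qvnrz joan lwr skp koxe yaa vfk aaft
Hunk 4: at line 8 remove [joan,lwr,skp] add [uir] -> 13 lines: ijda dqhdl yrj jtoi bgm uuk uju qvnrz uir koxe yaa vfk aaft
Hunk 5: at line 4 remove [bgm,uuk] add [pjbl,vmwuz] -> 13 lines: ijda dqhdl yrj jtoi pjbl vmwuz uju qvnrz uir koxe yaa vfk aaft
Final line 3: yrj

Answer: yrj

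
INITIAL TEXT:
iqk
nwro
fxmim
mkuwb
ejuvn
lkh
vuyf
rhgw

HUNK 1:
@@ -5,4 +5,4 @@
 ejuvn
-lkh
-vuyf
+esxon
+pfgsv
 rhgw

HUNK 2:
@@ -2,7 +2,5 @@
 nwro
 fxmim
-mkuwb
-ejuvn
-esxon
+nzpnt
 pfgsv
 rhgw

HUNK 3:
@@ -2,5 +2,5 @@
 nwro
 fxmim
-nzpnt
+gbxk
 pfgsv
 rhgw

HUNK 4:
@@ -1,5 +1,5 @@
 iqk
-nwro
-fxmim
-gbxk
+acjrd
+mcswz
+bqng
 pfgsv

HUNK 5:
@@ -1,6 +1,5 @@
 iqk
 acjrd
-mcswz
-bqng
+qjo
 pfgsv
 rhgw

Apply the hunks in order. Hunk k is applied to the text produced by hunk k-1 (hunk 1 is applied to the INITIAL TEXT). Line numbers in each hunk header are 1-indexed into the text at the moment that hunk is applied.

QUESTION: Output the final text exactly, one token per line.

Hunk 1: at line 5 remove [lkh,vuyf] add [esxon,pfgsv] -> 8 lines: iqk nwro fxmim mkuwb ejuvn esxon pfgsv rhgw
Hunk 2: at line 2 remove [mkuwb,ejuvn,esxon] add [nzpnt] -> 6 lines: iqk nwro fxmim nzpnt pfgsv rhgw
Hunk 3: at line 2 remove [nzpnt] add [gbxk] -> 6 lines: iqk nwro fxmim gbxk pfgsv rhgw
Hunk 4: at line 1 remove [nwro,fxmim,gbxk] add [acjrd,mcswz,bqng] -> 6 lines: iqk acjrd mcswz bqng pfgsv rhgw
Hunk 5: at line 1 remove [mcswz,bqng] add [qjo] -> 5 lines: iqk acjrd qjo pfgsv rhgw

Answer: iqk
acjrd
qjo
pfgsv
rhgw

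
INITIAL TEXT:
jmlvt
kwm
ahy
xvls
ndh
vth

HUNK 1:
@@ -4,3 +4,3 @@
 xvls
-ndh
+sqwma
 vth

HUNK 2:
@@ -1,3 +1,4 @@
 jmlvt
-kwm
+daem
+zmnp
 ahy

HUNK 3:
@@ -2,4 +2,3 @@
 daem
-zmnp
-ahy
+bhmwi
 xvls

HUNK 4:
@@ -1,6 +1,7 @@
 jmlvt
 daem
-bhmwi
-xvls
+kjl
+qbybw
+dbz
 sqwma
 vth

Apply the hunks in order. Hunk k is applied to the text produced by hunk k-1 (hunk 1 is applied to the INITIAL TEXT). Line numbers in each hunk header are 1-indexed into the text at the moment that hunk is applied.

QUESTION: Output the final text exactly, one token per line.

Hunk 1: at line 4 remove [ndh] add [sqwma] -> 6 lines: jmlvt kwm ahy xvls sqwma vth
Hunk 2: at line 1 remove [kwm] add [daem,zmnp] -> 7 lines: jmlvt daem zmnp ahy xvls sqwma vth
Hunk 3: at line 2 remove [zmnp,ahy] add [bhmwi] -> 6 lines: jmlvt daem bhmwi xvls sqwma vth
Hunk 4: at line 1 remove [bhmwi,xvls] add [kjl,qbybw,dbz] -> 7 lines: jmlvt daem kjl qbybw dbz sqwma vth

Answer: jmlvt
daem
kjl
qbybw
dbz
sqwma
vth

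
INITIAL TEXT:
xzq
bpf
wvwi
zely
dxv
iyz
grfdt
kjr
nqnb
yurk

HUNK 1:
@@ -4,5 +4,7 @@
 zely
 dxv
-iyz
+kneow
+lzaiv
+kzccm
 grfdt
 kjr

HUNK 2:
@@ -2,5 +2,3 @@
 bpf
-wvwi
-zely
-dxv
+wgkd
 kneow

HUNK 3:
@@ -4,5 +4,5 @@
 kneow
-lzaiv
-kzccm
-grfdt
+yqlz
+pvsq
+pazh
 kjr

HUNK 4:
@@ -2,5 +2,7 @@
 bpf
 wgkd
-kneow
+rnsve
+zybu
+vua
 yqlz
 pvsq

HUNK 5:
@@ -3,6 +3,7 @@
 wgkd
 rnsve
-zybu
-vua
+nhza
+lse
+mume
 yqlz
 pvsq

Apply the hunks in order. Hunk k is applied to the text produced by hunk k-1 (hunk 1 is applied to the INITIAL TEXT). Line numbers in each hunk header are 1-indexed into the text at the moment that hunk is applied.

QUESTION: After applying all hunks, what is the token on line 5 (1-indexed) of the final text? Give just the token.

Hunk 1: at line 4 remove [iyz] add [kneow,lzaiv,kzccm] -> 12 lines: xzq bpf wvwi zely dxv kneow lzaiv kzccm grfdt kjr nqnb yurk
Hunk 2: at line 2 remove [wvwi,zely,dxv] add [wgkd] -> 10 lines: xzq bpf wgkd kneow lzaiv kzccm grfdt kjr nqnb yurk
Hunk 3: at line 4 remove [lzaiv,kzccm,grfdt] add [yqlz,pvsq,pazh] -> 10 lines: xzq bpf wgkd kneow yqlz pvsq pazh kjr nqnb yurk
Hunk 4: at line 2 remove [kneow] add [rnsve,zybu,vua] -> 12 lines: xzq bpf wgkd rnsve zybu vua yqlz pvsq pazh kjr nqnb yurk
Hunk 5: at line 3 remove [zybu,vua] add [nhza,lse,mume] -> 13 lines: xzq bpf wgkd rnsve nhza lse mume yqlz pvsq pazh kjr nqnb yurk
Final line 5: nhza

Answer: nhza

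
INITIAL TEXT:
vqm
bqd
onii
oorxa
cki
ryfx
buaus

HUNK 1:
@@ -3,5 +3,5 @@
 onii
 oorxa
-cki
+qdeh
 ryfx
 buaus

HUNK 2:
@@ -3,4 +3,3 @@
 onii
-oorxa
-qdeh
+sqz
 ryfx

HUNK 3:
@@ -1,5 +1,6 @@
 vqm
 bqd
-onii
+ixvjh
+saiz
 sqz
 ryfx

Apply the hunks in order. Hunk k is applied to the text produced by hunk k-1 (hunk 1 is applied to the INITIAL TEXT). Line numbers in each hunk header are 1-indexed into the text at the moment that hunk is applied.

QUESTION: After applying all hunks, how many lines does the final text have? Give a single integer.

Hunk 1: at line 3 remove [cki] add [qdeh] -> 7 lines: vqm bqd onii oorxa qdeh ryfx buaus
Hunk 2: at line 3 remove [oorxa,qdeh] add [sqz] -> 6 lines: vqm bqd onii sqz ryfx buaus
Hunk 3: at line 1 remove [onii] add [ixvjh,saiz] -> 7 lines: vqm bqd ixvjh saiz sqz ryfx buaus
Final line count: 7

Answer: 7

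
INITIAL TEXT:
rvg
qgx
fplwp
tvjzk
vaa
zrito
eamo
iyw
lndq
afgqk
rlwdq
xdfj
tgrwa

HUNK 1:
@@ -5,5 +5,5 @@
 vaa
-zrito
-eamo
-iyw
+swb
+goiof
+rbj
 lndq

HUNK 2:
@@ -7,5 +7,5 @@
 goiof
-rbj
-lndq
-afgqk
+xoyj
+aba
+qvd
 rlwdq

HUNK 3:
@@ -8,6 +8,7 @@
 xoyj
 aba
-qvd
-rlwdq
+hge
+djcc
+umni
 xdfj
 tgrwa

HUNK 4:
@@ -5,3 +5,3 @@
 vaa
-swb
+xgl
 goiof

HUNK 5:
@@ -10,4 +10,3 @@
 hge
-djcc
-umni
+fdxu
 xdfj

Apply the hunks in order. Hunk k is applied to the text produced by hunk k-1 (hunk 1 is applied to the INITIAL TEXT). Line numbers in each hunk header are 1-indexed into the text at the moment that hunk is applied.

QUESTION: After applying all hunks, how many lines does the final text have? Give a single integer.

Answer: 13

Derivation:
Hunk 1: at line 5 remove [zrito,eamo,iyw] add [swb,goiof,rbj] -> 13 lines: rvg qgx fplwp tvjzk vaa swb goiof rbj lndq afgqk rlwdq xdfj tgrwa
Hunk 2: at line 7 remove [rbj,lndq,afgqk] add [xoyj,aba,qvd] -> 13 lines: rvg qgx fplwp tvjzk vaa swb goiof xoyj aba qvd rlwdq xdfj tgrwa
Hunk 3: at line 8 remove [qvd,rlwdq] add [hge,djcc,umni] -> 14 lines: rvg qgx fplwp tvjzk vaa swb goiof xoyj aba hge djcc umni xdfj tgrwa
Hunk 4: at line 5 remove [swb] add [xgl] -> 14 lines: rvg qgx fplwp tvjzk vaa xgl goiof xoyj aba hge djcc umni xdfj tgrwa
Hunk 5: at line 10 remove [djcc,umni] add [fdxu] -> 13 lines: rvg qgx fplwp tvjzk vaa xgl goiof xoyj aba hge fdxu xdfj tgrwa
Final line count: 13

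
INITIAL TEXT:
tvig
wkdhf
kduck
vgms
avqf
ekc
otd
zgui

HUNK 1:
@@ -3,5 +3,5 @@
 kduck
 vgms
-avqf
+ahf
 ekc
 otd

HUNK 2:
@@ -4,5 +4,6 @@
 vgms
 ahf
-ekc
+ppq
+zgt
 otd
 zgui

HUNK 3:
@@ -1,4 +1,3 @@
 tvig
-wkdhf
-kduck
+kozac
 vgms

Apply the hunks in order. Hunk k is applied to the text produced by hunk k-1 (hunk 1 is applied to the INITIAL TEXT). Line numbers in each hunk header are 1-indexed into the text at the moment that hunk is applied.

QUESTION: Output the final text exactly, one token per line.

Hunk 1: at line 3 remove [avqf] add [ahf] -> 8 lines: tvig wkdhf kduck vgms ahf ekc otd zgui
Hunk 2: at line 4 remove [ekc] add [ppq,zgt] -> 9 lines: tvig wkdhf kduck vgms ahf ppq zgt otd zgui
Hunk 3: at line 1 remove [wkdhf,kduck] add [kozac] -> 8 lines: tvig kozac vgms ahf ppq zgt otd zgui

Answer: tvig
kozac
vgms
ahf
ppq
zgt
otd
zgui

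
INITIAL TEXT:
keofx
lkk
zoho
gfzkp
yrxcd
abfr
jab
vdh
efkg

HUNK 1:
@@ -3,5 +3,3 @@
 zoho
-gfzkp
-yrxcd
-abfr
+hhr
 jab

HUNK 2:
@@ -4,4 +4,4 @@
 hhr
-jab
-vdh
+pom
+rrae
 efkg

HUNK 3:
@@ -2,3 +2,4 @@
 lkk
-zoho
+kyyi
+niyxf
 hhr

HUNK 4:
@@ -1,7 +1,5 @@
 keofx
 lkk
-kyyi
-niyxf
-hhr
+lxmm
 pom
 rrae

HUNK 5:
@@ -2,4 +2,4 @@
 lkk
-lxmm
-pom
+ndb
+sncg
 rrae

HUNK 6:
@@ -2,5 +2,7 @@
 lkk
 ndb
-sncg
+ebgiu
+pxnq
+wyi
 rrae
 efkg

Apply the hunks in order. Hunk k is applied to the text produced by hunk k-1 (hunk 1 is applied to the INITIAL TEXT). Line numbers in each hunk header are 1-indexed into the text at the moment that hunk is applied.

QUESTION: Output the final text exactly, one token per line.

Answer: keofx
lkk
ndb
ebgiu
pxnq
wyi
rrae
efkg

Derivation:
Hunk 1: at line 3 remove [gfzkp,yrxcd,abfr] add [hhr] -> 7 lines: keofx lkk zoho hhr jab vdh efkg
Hunk 2: at line 4 remove [jab,vdh] add [pom,rrae] -> 7 lines: keofx lkk zoho hhr pom rrae efkg
Hunk 3: at line 2 remove [zoho] add [kyyi,niyxf] -> 8 lines: keofx lkk kyyi niyxf hhr pom rrae efkg
Hunk 4: at line 1 remove [kyyi,niyxf,hhr] add [lxmm] -> 6 lines: keofx lkk lxmm pom rrae efkg
Hunk 5: at line 2 remove [lxmm,pom] add [ndb,sncg] -> 6 lines: keofx lkk ndb sncg rrae efkg
Hunk 6: at line 2 remove [sncg] add [ebgiu,pxnq,wyi] -> 8 lines: keofx lkk ndb ebgiu pxnq wyi rrae efkg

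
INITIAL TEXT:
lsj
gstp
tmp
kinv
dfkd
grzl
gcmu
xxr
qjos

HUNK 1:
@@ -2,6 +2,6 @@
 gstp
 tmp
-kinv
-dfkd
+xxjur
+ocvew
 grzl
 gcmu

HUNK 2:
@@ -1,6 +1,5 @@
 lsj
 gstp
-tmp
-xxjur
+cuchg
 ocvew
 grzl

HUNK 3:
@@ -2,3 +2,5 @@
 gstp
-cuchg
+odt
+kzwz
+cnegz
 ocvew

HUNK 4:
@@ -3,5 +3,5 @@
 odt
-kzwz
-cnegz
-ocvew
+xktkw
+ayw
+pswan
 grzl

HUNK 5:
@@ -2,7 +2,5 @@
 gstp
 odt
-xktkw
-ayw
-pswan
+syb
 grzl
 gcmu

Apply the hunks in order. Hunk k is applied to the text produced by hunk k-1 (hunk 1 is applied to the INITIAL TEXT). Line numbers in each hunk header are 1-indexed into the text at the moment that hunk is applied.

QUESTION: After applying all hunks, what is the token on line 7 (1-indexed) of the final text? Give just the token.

Hunk 1: at line 2 remove [kinv,dfkd] add [xxjur,ocvew] -> 9 lines: lsj gstp tmp xxjur ocvew grzl gcmu xxr qjos
Hunk 2: at line 1 remove [tmp,xxjur] add [cuchg] -> 8 lines: lsj gstp cuchg ocvew grzl gcmu xxr qjos
Hunk 3: at line 2 remove [cuchg] add [odt,kzwz,cnegz] -> 10 lines: lsj gstp odt kzwz cnegz ocvew grzl gcmu xxr qjos
Hunk 4: at line 3 remove [kzwz,cnegz,ocvew] add [xktkw,ayw,pswan] -> 10 lines: lsj gstp odt xktkw ayw pswan grzl gcmu xxr qjos
Hunk 5: at line 2 remove [xktkw,ayw,pswan] add [syb] -> 8 lines: lsj gstp odt syb grzl gcmu xxr qjos
Final line 7: xxr

Answer: xxr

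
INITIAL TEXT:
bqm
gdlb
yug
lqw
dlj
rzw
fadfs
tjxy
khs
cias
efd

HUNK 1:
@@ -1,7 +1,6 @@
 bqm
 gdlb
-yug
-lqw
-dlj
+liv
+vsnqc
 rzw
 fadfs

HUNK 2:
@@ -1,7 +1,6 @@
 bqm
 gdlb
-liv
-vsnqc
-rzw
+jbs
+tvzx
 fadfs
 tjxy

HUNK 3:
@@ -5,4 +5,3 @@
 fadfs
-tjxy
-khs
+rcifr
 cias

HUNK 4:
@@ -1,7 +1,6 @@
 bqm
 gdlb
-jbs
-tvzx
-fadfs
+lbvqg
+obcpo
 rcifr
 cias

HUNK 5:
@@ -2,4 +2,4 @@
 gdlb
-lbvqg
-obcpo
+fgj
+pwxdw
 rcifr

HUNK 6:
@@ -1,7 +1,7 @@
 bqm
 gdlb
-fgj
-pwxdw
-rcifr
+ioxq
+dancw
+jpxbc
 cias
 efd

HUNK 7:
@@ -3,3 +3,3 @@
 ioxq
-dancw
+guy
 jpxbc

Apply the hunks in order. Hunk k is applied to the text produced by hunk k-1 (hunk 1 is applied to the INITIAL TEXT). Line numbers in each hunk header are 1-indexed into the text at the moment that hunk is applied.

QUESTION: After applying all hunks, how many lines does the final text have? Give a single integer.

Hunk 1: at line 1 remove [yug,lqw,dlj] add [liv,vsnqc] -> 10 lines: bqm gdlb liv vsnqc rzw fadfs tjxy khs cias efd
Hunk 2: at line 1 remove [liv,vsnqc,rzw] add [jbs,tvzx] -> 9 lines: bqm gdlb jbs tvzx fadfs tjxy khs cias efd
Hunk 3: at line 5 remove [tjxy,khs] add [rcifr] -> 8 lines: bqm gdlb jbs tvzx fadfs rcifr cias efd
Hunk 4: at line 1 remove [jbs,tvzx,fadfs] add [lbvqg,obcpo] -> 7 lines: bqm gdlb lbvqg obcpo rcifr cias efd
Hunk 5: at line 2 remove [lbvqg,obcpo] add [fgj,pwxdw] -> 7 lines: bqm gdlb fgj pwxdw rcifr cias efd
Hunk 6: at line 1 remove [fgj,pwxdw,rcifr] add [ioxq,dancw,jpxbc] -> 7 lines: bqm gdlb ioxq dancw jpxbc cias efd
Hunk 7: at line 3 remove [dancw] add [guy] -> 7 lines: bqm gdlb ioxq guy jpxbc cias efd
Final line count: 7

Answer: 7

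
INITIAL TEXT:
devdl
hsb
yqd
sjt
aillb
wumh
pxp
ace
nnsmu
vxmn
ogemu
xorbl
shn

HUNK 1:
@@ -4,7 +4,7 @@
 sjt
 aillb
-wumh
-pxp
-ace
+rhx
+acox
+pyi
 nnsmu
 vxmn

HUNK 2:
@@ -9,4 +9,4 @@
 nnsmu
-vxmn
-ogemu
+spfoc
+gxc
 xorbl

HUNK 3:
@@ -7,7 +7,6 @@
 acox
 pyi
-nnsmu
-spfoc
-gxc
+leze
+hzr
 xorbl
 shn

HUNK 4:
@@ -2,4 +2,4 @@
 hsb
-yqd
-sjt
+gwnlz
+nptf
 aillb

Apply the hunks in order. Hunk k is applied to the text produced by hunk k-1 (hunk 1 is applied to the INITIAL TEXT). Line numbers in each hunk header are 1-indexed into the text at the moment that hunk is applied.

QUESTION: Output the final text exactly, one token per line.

Hunk 1: at line 4 remove [wumh,pxp,ace] add [rhx,acox,pyi] -> 13 lines: devdl hsb yqd sjt aillb rhx acox pyi nnsmu vxmn ogemu xorbl shn
Hunk 2: at line 9 remove [vxmn,ogemu] add [spfoc,gxc] -> 13 lines: devdl hsb yqd sjt aillb rhx acox pyi nnsmu spfoc gxc xorbl shn
Hunk 3: at line 7 remove [nnsmu,spfoc,gxc] add [leze,hzr] -> 12 lines: devdl hsb yqd sjt aillb rhx acox pyi leze hzr xorbl shn
Hunk 4: at line 2 remove [yqd,sjt] add [gwnlz,nptf] -> 12 lines: devdl hsb gwnlz nptf aillb rhx acox pyi leze hzr xorbl shn

Answer: devdl
hsb
gwnlz
nptf
aillb
rhx
acox
pyi
leze
hzr
xorbl
shn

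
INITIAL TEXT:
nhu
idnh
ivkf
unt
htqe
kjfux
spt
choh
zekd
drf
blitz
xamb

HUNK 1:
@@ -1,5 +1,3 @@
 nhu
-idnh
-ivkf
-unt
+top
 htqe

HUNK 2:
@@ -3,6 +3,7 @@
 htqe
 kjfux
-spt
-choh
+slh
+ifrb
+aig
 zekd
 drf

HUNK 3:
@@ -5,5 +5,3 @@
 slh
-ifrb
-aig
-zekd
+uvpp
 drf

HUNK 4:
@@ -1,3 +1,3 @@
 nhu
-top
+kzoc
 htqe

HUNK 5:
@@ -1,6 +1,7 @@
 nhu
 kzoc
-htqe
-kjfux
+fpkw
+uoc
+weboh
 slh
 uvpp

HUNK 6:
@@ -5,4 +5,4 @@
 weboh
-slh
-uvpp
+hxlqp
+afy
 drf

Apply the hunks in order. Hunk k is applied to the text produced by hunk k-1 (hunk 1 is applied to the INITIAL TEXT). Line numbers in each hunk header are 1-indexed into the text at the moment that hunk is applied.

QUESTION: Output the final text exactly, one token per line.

Answer: nhu
kzoc
fpkw
uoc
weboh
hxlqp
afy
drf
blitz
xamb

Derivation:
Hunk 1: at line 1 remove [idnh,ivkf,unt] add [top] -> 10 lines: nhu top htqe kjfux spt choh zekd drf blitz xamb
Hunk 2: at line 3 remove [spt,choh] add [slh,ifrb,aig] -> 11 lines: nhu top htqe kjfux slh ifrb aig zekd drf blitz xamb
Hunk 3: at line 5 remove [ifrb,aig,zekd] add [uvpp] -> 9 lines: nhu top htqe kjfux slh uvpp drf blitz xamb
Hunk 4: at line 1 remove [top] add [kzoc] -> 9 lines: nhu kzoc htqe kjfux slh uvpp drf blitz xamb
Hunk 5: at line 1 remove [htqe,kjfux] add [fpkw,uoc,weboh] -> 10 lines: nhu kzoc fpkw uoc weboh slh uvpp drf blitz xamb
Hunk 6: at line 5 remove [slh,uvpp] add [hxlqp,afy] -> 10 lines: nhu kzoc fpkw uoc weboh hxlqp afy drf blitz xamb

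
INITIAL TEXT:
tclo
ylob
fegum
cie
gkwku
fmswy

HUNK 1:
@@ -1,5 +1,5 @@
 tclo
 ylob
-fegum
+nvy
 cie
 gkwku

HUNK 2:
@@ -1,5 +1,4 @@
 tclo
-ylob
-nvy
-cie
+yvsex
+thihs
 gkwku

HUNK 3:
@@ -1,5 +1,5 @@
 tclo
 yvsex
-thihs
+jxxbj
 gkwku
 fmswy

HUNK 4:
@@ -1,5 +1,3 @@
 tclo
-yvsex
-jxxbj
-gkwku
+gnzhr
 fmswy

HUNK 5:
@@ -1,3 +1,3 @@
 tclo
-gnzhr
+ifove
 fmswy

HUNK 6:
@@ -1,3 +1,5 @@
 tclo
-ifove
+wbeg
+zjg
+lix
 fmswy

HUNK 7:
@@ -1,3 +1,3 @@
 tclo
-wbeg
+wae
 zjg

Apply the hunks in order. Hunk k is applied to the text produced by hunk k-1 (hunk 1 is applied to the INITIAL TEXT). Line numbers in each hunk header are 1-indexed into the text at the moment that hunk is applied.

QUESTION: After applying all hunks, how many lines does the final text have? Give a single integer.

Hunk 1: at line 1 remove [fegum] add [nvy] -> 6 lines: tclo ylob nvy cie gkwku fmswy
Hunk 2: at line 1 remove [ylob,nvy,cie] add [yvsex,thihs] -> 5 lines: tclo yvsex thihs gkwku fmswy
Hunk 3: at line 1 remove [thihs] add [jxxbj] -> 5 lines: tclo yvsex jxxbj gkwku fmswy
Hunk 4: at line 1 remove [yvsex,jxxbj,gkwku] add [gnzhr] -> 3 lines: tclo gnzhr fmswy
Hunk 5: at line 1 remove [gnzhr] add [ifove] -> 3 lines: tclo ifove fmswy
Hunk 6: at line 1 remove [ifove] add [wbeg,zjg,lix] -> 5 lines: tclo wbeg zjg lix fmswy
Hunk 7: at line 1 remove [wbeg] add [wae] -> 5 lines: tclo wae zjg lix fmswy
Final line count: 5

Answer: 5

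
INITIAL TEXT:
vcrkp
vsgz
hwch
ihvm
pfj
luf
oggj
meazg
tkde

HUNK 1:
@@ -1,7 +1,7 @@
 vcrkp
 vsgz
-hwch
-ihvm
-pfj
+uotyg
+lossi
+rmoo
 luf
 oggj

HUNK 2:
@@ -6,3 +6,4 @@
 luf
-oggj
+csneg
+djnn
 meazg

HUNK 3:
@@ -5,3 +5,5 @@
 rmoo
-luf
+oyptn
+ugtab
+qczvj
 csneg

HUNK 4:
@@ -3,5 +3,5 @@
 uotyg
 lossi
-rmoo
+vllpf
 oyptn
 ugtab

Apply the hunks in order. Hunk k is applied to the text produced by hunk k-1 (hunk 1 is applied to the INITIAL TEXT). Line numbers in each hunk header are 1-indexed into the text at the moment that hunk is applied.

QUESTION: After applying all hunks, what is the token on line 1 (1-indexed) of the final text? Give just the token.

Hunk 1: at line 1 remove [hwch,ihvm,pfj] add [uotyg,lossi,rmoo] -> 9 lines: vcrkp vsgz uotyg lossi rmoo luf oggj meazg tkde
Hunk 2: at line 6 remove [oggj] add [csneg,djnn] -> 10 lines: vcrkp vsgz uotyg lossi rmoo luf csneg djnn meazg tkde
Hunk 3: at line 5 remove [luf] add [oyptn,ugtab,qczvj] -> 12 lines: vcrkp vsgz uotyg lossi rmoo oyptn ugtab qczvj csneg djnn meazg tkde
Hunk 4: at line 3 remove [rmoo] add [vllpf] -> 12 lines: vcrkp vsgz uotyg lossi vllpf oyptn ugtab qczvj csneg djnn meazg tkde
Final line 1: vcrkp

Answer: vcrkp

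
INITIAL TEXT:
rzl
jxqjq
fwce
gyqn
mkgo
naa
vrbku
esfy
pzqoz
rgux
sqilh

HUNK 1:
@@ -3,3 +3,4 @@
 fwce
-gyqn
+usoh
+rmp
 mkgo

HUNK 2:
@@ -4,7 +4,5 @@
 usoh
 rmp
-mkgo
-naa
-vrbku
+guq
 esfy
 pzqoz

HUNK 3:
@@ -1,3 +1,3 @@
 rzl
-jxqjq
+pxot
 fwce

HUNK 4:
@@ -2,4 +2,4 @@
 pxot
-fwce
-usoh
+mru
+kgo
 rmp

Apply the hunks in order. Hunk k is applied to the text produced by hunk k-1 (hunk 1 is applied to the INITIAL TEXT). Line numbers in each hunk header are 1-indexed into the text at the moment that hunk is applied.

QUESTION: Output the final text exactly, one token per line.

Hunk 1: at line 3 remove [gyqn] add [usoh,rmp] -> 12 lines: rzl jxqjq fwce usoh rmp mkgo naa vrbku esfy pzqoz rgux sqilh
Hunk 2: at line 4 remove [mkgo,naa,vrbku] add [guq] -> 10 lines: rzl jxqjq fwce usoh rmp guq esfy pzqoz rgux sqilh
Hunk 3: at line 1 remove [jxqjq] add [pxot] -> 10 lines: rzl pxot fwce usoh rmp guq esfy pzqoz rgux sqilh
Hunk 4: at line 2 remove [fwce,usoh] add [mru,kgo] -> 10 lines: rzl pxot mru kgo rmp guq esfy pzqoz rgux sqilh

Answer: rzl
pxot
mru
kgo
rmp
guq
esfy
pzqoz
rgux
sqilh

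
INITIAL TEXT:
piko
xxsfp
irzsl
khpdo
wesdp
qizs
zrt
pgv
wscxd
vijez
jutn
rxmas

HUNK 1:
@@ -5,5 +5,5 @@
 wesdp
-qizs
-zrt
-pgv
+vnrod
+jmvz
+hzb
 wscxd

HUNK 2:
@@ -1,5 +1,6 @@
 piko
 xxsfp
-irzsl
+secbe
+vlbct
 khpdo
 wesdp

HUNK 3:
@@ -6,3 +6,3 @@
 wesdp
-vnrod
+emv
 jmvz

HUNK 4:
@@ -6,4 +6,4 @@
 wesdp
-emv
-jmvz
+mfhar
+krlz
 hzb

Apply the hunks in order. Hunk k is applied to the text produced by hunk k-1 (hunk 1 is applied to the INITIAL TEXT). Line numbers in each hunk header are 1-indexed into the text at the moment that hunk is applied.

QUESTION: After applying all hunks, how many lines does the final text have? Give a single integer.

Answer: 13

Derivation:
Hunk 1: at line 5 remove [qizs,zrt,pgv] add [vnrod,jmvz,hzb] -> 12 lines: piko xxsfp irzsl khpdo wesdp vnrod jmvz hzb wscxd vijez jutn rxmas
Hunk 2: at line 1 remove [irzsl] add [secbe,vlbct] -> 13 lines: piko xxsfp secbe vlbct khpdo wesdp vnrod jmvz hzb wscxd vijez jutn rxmas
Hunk 3: at line 6 remove [vnrod] add [emv] -> 13 lines: piko xxsfp secbe vlbct khpdo wesdp emv jmvz hzb wscxd vijez jutn rxmas
Hunk 4: at line 6 remove [emv,jmvz] add [mfhar,krlz] -> 13 lines: piko xxsfp secbe vlbct khpdo wesdp mfhar krlz hzb wscxd vijez jutn rxmas
Final line count: 13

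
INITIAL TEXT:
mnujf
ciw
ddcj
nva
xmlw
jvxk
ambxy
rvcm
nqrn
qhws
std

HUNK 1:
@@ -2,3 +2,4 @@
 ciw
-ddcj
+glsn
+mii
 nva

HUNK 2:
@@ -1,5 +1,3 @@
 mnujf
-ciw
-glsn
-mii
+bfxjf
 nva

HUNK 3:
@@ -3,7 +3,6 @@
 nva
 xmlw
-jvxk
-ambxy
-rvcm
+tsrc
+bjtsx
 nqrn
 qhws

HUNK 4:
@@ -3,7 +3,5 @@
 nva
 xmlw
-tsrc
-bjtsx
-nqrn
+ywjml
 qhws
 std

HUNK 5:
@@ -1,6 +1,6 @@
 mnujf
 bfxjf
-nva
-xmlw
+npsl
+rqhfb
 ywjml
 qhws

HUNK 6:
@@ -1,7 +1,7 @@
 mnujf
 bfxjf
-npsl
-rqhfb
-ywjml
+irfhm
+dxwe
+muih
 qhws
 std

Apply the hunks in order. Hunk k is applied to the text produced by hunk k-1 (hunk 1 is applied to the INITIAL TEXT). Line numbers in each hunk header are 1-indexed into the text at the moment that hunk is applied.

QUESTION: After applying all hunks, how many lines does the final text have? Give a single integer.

Hunk 1: at line 2 remove [ddcj] add [glsn,mii] -> 12 lines: mnujf ciw glsn mii nva xmlw jvxk ambxy rvcm nqrn qhws std
Hunk 2: at line 1 remove [ciw,glsn,mii] add [bfxjf] -> 10 lines: mnujf bfxjf nva xmlw jvxk ambxy rvcm nqrn qhws std
Hunk 3: at line 3 remove [jvxk,ambxy,rvcm] add [tsrc,bjtsx] -> 9 lines: mnujf bfxjf nva xmlw tsrc bjtsx nqrn qhws std
Hunk 4: at line 3 remove [tsrc,bjtsx,nqrn] add [ywjml] -> 7 lines: mnujf bfxjf nva xmlw ywjml qhws std
Hunk 5: at line 1 remove [nva,xmlw] add [npsl,rqhfb] -> 7 lines: mnujf bfxjf npsl rqhfb ywjml qhws std
Hunk 6: at line 1 remove [npsl,rqhfb,ywjml] add [irfhm,dxwe,muih] -> 7 lines: mnujf bfxjf irfhm dxwe muih qhws std
Final line count: 7

Answer: 7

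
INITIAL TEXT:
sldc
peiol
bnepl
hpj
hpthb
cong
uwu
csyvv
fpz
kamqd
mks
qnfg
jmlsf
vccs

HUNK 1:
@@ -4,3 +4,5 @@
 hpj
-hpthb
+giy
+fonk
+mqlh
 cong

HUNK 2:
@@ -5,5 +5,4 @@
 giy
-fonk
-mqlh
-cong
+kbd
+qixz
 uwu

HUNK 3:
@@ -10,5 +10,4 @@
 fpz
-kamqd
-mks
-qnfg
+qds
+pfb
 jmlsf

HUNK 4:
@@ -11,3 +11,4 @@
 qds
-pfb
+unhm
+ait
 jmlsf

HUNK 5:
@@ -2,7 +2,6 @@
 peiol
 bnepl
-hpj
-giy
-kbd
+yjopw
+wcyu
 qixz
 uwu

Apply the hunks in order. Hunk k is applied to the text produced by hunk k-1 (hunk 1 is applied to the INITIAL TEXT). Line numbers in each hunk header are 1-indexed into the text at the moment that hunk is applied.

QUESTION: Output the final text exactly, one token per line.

Answer: sldc
peiol
bnepl
yjopw
wcyu
qixz
uwu
csyvv
fpz
qds
unhm
ait
jmlsf
vccs

Derivation:
Hunk 1: at line 4 remove [hpthb] add [giy,fonk,mqlh] -> 16 lines: sldc peiol bnepl hpj giy fonk mqlh cong uwu csyvv fpz kamqd mks qnfg jmlsf vccs
Hunk 2: at line 5 remove [fonk,mqlh,cong] add [kbd,qixz] -> 15 lines: sldc peiol bnepl hpj giy kbd qixz uwu csyvv fpz kamqd mks qnfg jmlsf vccs
Hunk 3: at line 10 remove [kamqd,mks,qnfg] add [qds,pfb] -> 14 lines: sldc peiol bnepl hpj giy kbd qixz uwu csyvv fpz qds pfb jmlsf vccs
Hunk 4: at line 11 remove [pfb] add [unhm,ait] -> 15 lines: sldc peiol bnepl hpj giy kbd qixz uwu csyvv fpz qds unhm ait jmlsf vccs
Hunk 5: at line 2 remove [hpj,giy,kbd] add [yjopw,wcyu] -> 14 lines: sldc peiol bnepl yjopw wcyu qixz uwu csyvv fpz qds unhm ait jmlsf vccs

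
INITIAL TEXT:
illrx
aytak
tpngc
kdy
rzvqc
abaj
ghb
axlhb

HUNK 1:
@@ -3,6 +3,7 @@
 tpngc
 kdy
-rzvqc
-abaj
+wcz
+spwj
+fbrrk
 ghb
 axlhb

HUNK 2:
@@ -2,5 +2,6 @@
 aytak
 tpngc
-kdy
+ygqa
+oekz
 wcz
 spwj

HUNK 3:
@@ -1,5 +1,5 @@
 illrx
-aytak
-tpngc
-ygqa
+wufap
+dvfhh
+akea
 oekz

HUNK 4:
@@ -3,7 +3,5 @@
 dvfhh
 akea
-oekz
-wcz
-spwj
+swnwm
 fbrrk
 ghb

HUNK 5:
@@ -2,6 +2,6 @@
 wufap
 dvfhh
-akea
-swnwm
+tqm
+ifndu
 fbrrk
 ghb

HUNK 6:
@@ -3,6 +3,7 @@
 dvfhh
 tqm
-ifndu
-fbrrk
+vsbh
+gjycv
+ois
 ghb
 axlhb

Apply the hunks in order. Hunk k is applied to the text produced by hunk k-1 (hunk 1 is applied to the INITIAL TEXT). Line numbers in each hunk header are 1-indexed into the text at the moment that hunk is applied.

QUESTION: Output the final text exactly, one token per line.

Hunk 1: at line 3 remove [rzvqc,abaj] add [wcz,spwj,fbrrk] -> 9 lines: illrx aytak tpngc kdy wcz spwj fbrrk ghb axlhb
Hunk 2: at line 2 remove [kdy] add [ygqa,oekz] -> 10 lines: illrx aytak tpngc ygqa oekz wcz spwj fbrrk ghb axlhb
Hunk 3: at line 1 remove [aytak,tpngc,ygqa] add [wufap,dvfhh,akea] -> 10 lines: illrx wufap dvfhh akea oekz wcz spwj fbrrk ghb axlhb
Hunk 4: at line 3 remove [oekz,wcz,spwj] add [swnwm] -> 8 lines: illrx wufap dvfhh akea swnwm fbrrk ghb axlhb
Hunk 5: at line 2 remove [akea,swnwm] add [tqm,ifndu] -> 8 lines: illrx wufap dvfhh tqm ifndu fbrrk ghb axlhb
Hunk 6: at line 3 remove [ifndu,fbrrk] add [vsbh,gjycv,ois] -> 9 lines: illrx wufap dvfhh tqm vsbh gjycv ois ghb axlhb

Answer: illrx
wufap
dvfhh
tqm
vsbh
gjycv
ois
ghb
axlhb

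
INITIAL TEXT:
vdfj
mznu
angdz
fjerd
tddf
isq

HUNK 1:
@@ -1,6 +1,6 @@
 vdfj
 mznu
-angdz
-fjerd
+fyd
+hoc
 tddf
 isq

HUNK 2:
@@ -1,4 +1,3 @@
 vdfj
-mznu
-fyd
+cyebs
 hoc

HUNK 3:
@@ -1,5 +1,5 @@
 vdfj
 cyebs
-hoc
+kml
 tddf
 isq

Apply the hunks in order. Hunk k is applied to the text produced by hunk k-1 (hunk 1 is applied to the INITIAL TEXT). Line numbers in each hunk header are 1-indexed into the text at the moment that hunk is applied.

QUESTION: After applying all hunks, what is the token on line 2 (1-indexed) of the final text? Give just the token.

Hunk 1: at line 1 remove [angdz,fjerd] add [fyd,hoc] -> 6 lines: vdfj mznu fyd hoc tddf isq
Hunk 2: at line 1 remove [mznu,fyd] add [cyebs] -> 5 lines: vdfj cyebs hoc tddf isq
Hunk 3: at line 1 remove [hoc] add [kml] -> 5 lines: vdfj cyebs kml tddf isq
Final line 2: cyebs

Answer: cyebs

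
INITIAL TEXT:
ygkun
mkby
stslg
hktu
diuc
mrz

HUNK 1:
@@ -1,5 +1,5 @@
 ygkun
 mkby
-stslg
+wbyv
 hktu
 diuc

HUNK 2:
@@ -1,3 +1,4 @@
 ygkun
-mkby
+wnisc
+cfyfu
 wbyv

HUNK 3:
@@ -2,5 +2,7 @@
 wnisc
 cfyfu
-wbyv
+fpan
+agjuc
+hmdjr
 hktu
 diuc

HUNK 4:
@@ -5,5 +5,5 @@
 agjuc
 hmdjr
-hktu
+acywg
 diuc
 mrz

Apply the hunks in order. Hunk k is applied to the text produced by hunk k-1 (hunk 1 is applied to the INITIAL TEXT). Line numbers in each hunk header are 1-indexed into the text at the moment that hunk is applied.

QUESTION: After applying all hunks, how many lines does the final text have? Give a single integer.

Hunk 1: at line 1 remove [stslg] add [wbyv] -> 6 lines: ygkun mkby wbyv hktu diuc mrz
Hunk 2: at line 1 remove [mkby] add [wnisc,cfyfu] -> 7 lines: ygkun wnisc cfyfu wbyv hktu diuc mrz
Hunk 3: at line 2 remove [wbyv] add [fpan,agjuc,hmdjr] -> 9 lines: ygkun wnisc cfyfu fpan agjuc hmdjr hktu diuc mrz
Hunk 4: at line 5 remove [hktu] add [acywg] -> 9 lines: ygkun wnisc cfyfu fpan agjuc hmdjr acywg diuc mrz
Final line count: 9

Answer: 9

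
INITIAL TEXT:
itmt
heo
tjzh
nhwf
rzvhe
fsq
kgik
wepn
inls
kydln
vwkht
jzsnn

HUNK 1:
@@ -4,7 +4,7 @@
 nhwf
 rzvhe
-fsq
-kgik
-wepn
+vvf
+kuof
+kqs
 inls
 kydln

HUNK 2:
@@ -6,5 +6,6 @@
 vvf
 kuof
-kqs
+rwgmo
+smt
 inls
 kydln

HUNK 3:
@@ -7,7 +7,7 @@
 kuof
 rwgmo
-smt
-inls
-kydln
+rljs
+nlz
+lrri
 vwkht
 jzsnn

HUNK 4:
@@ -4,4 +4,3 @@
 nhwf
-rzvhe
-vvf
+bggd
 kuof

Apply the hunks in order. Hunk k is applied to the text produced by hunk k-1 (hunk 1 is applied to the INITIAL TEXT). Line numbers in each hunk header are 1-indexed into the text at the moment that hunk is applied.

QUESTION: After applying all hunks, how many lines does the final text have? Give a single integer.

Answer: 12

Derivation:
Hunk 1: at line 4 remove [fsq,kgik,wepn] add [vvf,kuof,kqs] -> 12 lines: itmt heo tjzh nhwf rzvhe vvf kuof kqs inls kydln vwkht jzsnn
Hunk 2: at line 6 remove [kqs] add [rwgmo,smt] -> 13 lines: itmt heo tjzh nhwf rzvhe vvf kuof rwgmo smt inls kydln vwkht jzsnn
Hunk 3: at line 7 remove [smt,inls,kydln] add [rljs,nlz,lrri] -> 13 lines: itmt heo tjzh nhwf rzvhe vvf kuof rwgmo rljs nlz lrri vwkht jzsnn
Hunk 4: at line 4 remove [rzvhe,vvf] add [bggd] -> 12 lines: itmt heo tjzh nhwf bggd kuof rwgmo rljs nlz lrri vwkht jzsnn
Final line count: 12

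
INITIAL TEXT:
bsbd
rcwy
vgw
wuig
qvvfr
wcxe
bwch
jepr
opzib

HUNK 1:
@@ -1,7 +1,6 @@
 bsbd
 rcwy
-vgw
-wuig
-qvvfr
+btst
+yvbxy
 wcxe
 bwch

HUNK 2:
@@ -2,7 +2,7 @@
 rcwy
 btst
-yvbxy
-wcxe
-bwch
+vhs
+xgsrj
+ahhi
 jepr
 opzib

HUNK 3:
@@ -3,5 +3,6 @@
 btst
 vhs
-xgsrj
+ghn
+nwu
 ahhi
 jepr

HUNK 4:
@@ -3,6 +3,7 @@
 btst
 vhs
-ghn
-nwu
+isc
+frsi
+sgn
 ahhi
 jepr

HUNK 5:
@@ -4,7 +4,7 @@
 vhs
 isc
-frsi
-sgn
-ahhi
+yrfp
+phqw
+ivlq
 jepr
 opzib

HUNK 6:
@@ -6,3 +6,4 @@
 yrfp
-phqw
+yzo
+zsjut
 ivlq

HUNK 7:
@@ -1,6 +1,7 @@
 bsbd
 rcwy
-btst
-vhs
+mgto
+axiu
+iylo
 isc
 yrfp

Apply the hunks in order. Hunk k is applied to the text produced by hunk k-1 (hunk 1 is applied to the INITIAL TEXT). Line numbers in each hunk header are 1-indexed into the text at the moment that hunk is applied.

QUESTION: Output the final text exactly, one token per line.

Answer: bsbd
rcwy
mgto
axiu
iylo
isc
yrfp
yzo
zsjut
ivlq
jepr
opzib

Derivation:
Hunk 1: at line 1 remove [vgw,wuig,qvvfr] add [btst,yvbxy] -> 8 lines: bsbd rcwy btst yvbxy wcxe bwch jepr opzib
Hunk 2: at line 2 remove [yvbxy,wcxe,bwch] add [vhs,xgsrj,ahhi] -> 8 lines: bsbd rcwy btst vhs xgsrj ahhi jepr opzib
Hunk 3: at line 3 remove [xgsrj] add [ghn,nwu] -> 9 lines: bsbd rcwy btst vhs ghn nwu ahhi jepr opzib
Hunk 4: at line 3 remove [ghn,nwu] add [isc,frsi,sgn] -> 10 lines: bsbd rcwy btst vhs isc frsi sgn ahhi jepr opzib
Hunk 5: at line 4 remove [frsi,sgn,ahhi] add [yrfp,phqw,ivlq] -> 10 lines: bsbd rcwy btst vhs isc yrfp phqw ivlq jepr opzib
Hunk 6: at line 6 remove [phqw] add [yzo,zsjut] -> 11 lines: bsbd rcwy btst vhs isc yrfp yzo zsjut ivlq jepr opzib
Hunk 7: at line 1 remove [btst,vhs] add [mgto,axiu,iylo] -> 12 lines: bsbd rcwy mgto axiu iylo isc yrfp yzo zsjut ivlq jepr opzib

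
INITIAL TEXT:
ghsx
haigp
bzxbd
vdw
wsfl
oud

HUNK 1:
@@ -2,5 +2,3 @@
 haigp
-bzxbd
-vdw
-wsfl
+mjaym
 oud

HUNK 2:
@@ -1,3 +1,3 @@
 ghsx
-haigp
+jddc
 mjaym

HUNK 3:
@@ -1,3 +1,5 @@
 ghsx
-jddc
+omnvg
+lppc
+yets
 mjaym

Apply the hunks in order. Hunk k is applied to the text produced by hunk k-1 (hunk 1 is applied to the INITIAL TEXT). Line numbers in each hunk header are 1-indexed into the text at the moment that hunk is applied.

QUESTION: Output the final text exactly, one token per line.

Hunk 1: at line 2 remove [bzxbd,vdw,wsfl] add [mjaym] -> 4 lines: ghsx haigp mjaym oud
Hunk 2: at line 1 remove [haigp] add [jddc] -> 4 lines: ghsx jddc mjaym oud
Hunk 3: at line 1 remove [jddc] add [omnvg,lppc,yets] -> 6 lines: ghsx omnvg lppc yets mjaym oud

Answer: ghsx
omnvg
lppc
yets
mjaym
oud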